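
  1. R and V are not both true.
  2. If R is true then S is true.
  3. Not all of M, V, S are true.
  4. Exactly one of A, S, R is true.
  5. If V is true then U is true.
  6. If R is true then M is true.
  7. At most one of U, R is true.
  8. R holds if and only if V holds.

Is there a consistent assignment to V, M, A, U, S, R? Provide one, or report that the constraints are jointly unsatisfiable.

V = False; M = False; A = False; U = False; S = True; R = False

  (1) R=F, V=F — not both ✓
  (2) R=F ⇒ S: vacuous ✓
  (3) {M, V, S}: 1/3 true — not all ✓
  (4) {A, S, R}: 1 true — exactly one ✓
  (5) V=F ⇒ U: vacuous ✓
  (6) R=F ⇒ M: vacuous ✓
  (7) {U, R}: 0 true — at most one ✓
  (8) R=F, V=F — same ✓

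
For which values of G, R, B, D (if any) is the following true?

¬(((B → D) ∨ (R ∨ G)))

G = False, R = False, B = True, D = False

  ¬(((B → D) ∨ (R ∨ G))) = True
    (B → D) ∨ (R ∨ G) = False
      B → D = False
      R ∨ G = False
The formula evaluates to True.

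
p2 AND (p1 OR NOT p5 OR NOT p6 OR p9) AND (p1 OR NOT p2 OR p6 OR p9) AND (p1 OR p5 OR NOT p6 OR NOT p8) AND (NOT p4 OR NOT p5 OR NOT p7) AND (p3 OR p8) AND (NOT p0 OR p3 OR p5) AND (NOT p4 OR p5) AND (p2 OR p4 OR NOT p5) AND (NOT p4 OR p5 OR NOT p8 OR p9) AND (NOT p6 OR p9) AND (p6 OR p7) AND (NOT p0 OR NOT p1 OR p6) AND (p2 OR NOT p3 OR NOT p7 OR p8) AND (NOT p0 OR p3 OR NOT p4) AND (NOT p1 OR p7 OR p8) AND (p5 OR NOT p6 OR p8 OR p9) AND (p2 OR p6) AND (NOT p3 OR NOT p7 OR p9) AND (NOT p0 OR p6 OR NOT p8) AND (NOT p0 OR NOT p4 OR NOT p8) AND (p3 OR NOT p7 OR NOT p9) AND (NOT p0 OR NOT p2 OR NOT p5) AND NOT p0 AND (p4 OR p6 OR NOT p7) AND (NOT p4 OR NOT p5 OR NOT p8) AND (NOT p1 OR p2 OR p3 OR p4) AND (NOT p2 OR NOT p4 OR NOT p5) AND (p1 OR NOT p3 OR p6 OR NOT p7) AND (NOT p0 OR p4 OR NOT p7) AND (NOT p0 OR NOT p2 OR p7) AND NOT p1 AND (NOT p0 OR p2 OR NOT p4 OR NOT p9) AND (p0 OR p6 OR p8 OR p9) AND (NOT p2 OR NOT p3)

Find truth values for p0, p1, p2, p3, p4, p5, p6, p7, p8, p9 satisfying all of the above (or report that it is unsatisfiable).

p0=F, p1=F, p2=T, p3=F, p4=F, p5=T, p6=T, p7=F, p8=T, p9=T

Unit clause (p2) forces p2 = True.
Unit clause (NOT p0) forces p0 = False.
Unit clause (NOT p1) forces p1 = False.
In (NOT p2 OR NOT p3) only NOT p3 is left, so p3 = False.
In (p3 OR p8) only p8 is left, so p8 = True.
Try p4 = True:
  (NOT p4 OR p5) forces p5 = True.
  clause (NOT p4 OR NOT p5 OR NOT p8) is falsified — backtrack.
So p4 = False.
Set p5 = True.
Try p6 = False:
  (p1 OR NOT p2 OR p6 OR p9) forces p9 = True.
  (p6 OR p7) forces p7 = True.
  clause (p3 OR NOT p7 OR NOT p9) is falsified — backtrack.
So p6 = True.
  then (p1 OR NOT p5 OR NOT p6 OR p9) forces p9 = True.
  then (p3 OR NOT p7 OR NOT p9) forces p7 = False.
All clauses satisfied.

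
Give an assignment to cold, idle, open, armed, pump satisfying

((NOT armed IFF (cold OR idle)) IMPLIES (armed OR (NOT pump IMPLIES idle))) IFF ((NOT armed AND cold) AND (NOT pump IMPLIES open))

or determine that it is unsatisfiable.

cold=T, idle=T, open=F, armed=F, pump=T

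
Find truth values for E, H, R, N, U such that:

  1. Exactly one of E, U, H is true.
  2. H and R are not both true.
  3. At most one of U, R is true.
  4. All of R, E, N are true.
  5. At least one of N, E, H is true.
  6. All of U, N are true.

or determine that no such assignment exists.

Case E = True:
  (1) with E=T forces U = False.
  Constraint (6) is violated (U=F) — contradiction.
Case E = False:
  Constraint (4) is violated (E=F) — contradiction.
Both cases fail — unsatisfiable.

Unsatisfiable — no assignment works.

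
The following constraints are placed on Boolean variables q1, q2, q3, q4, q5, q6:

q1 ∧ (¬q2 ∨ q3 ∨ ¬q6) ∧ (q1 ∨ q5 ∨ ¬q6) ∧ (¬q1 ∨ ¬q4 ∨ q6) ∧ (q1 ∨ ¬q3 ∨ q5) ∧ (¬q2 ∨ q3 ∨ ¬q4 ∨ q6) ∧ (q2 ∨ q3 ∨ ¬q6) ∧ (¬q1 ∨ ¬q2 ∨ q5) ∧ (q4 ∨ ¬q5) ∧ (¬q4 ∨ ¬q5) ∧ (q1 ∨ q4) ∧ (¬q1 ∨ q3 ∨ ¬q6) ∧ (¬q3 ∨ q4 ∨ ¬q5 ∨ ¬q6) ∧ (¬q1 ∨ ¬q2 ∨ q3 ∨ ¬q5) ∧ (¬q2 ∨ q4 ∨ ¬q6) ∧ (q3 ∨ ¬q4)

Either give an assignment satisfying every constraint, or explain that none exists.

Unit clause (q1) forces q1 = True.
Try q2 = True:
  (¬q1 ∨ ¬q2 ∨ q5) forces q5 = True.
  (q4 ∨ ¬q5) forces q4 = True.
  clause (¬q4 ∨ ¬q5) is falsified — backtrack.
So q2 = False.
Set q3 = True.
Set q4 = False.
  then (q4 ∨ ¬q5) forces q5 = False.
Set q6 = True.
All clauses satisfied.

q1=T, q2=F, q3=T, q4=F, q5=F, q6=T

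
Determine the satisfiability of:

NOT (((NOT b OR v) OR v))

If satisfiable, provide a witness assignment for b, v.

b = True, v = False

  NOT (((NOT b OR v) OR v)) = True
    (NOT b OR v) OR v = False
      NOT b OR v = False
        NOT b = False
The formula evaluates to True.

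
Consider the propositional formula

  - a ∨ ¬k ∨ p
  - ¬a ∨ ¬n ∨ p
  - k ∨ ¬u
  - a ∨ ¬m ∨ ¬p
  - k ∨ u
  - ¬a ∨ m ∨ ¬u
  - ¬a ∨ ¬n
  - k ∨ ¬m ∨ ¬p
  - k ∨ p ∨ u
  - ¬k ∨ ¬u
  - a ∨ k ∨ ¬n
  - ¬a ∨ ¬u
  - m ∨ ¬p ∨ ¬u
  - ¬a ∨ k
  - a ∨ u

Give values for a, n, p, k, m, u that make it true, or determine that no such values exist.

Try a = False:
  (a ∨ u) forces u = True.
  (k ∨ ¬u) forces k = True.
  clause (¬k ∨ ¬u) is falsified — backtrack.
So a = True.
  then (¬a ∨ ¬n) forces n = False.
  then (¬a ∨ ¬u) forces u = False.
  then (¬a ∨ k) forces k = True.
Set p = True.
Set m = False.
All clauses satisfied.

a = True; n = False; p = True; k = True; m = False; u = False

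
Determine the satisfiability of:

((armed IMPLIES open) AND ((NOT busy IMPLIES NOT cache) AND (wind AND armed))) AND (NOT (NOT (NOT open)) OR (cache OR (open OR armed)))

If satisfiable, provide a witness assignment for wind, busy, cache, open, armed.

wind: True, busy: True, cache: True, open: True, armed: True

  (armed IMPLIES open) AND ((NOT busy IMPLIES NOT cache) AND (wind AND armed)) = True
    armed IMPLIES open = True
    (NOT busy IMPLIES NOT cache) AND (wind AND armed) = True
      NOT busy IMPLIES NOT cache = True
        NOT busy = False
        NOT cache = False
      wind AND armed = True
  NOT (NOT (NOT open)) OR (cache OR (open OR armed)) = True
    NOT (NOT (NOT open)) = False
      NOT (NOT open) = True
        NOT open = False
    cache OR (open OR armed) = True
      open OR armed = True
Both conjuncts True, so the formula holds.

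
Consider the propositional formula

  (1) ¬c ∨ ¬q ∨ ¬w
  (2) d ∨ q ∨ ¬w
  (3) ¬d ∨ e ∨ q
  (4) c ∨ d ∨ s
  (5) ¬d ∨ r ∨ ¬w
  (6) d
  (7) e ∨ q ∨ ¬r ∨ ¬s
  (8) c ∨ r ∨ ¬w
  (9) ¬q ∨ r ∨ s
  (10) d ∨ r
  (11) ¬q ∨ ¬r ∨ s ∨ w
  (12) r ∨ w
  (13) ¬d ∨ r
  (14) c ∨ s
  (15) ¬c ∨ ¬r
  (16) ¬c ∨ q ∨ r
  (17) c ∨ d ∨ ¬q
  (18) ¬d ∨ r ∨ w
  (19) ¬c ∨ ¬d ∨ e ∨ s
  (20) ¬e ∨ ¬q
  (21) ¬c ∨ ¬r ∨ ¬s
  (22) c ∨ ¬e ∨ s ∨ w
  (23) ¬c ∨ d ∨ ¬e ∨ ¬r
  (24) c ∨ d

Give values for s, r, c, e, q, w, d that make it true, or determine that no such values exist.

s=T, r=T, c=F, e=F, q=T, w=T, d=T

Unit clause (d) forces d = True.
In (¬d ∨ r) only r is left, so r = True.
In (¬c ∨ ¬r) only ¬c is left, so c = False.
In (c ∨ s) only s is left, so s = True.
Set e = False.
  then (¬d ∨ e ∨ q) forces q = True.
Set w = True.
All clauses satisfied.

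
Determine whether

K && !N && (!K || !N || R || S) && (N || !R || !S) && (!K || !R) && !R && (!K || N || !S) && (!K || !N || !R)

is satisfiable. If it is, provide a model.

K = True, N = False, S = False, R = False

Unit clause (K) forces K = True.
Unit clause (!N) forces N = False.
In (!K || !R) only !R is left, so R = False.
In (!K || N || !S) only !S is left, so S = False.
Check each clause:
  (K): K holds.
  (!N): !N holds.
  (!K || !N || R || S): !N holds.
  (N || !R || !S): !R holds.
  (!K || !R): !R holds.
  (!R): !R holds.
  (!K || N || !S): !S holds.
  (!K || !N || !R): !N holds.
All clauses satisfied.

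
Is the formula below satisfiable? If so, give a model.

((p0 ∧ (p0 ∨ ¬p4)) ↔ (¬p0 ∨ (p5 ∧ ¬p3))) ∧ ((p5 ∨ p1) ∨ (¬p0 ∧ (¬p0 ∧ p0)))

p0 = True, p1 = False, p3 = False, p4 = True, p5 = True

  (p0 ∧ (p0 ∨ ¬p4)) ↔ (¬p0 ∨ (p5 ∧ ¬p3)) = True
    p0 ∧ (p0 ∨ ¬p4) = True
      p0 ∨ ¬p4 = True
        ¬p4 = False
    ¬p0 ∨ (p5 ∧ ¬p3) = True
      ¬p0 = False
      p5 ∧ ¬p3 = True
        ¬p3 = True
  (p5 ∨ p1) ∨ (¬p0 ∧ (¬p0 ∧ p0)) = True
    p5 ∨ p1 = True
    ¬p0 ∧ (¬p0 ∧ p0) = False
      ¬p0 = False
      ¬p0 ∧ p0 = False
        ¬p0 = False
Both conjuncts True, so the formula holds.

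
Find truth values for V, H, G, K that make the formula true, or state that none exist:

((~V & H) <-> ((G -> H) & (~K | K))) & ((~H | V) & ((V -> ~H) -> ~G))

Case H = True: the formula simplifies to (~V <-> (~K | K)) & (V & (~V -> ~G)).
  V = True: simplifies to ~((~K | K)).
    K = True: this becomes ~((False | True)) = False.
    K = False: this becomes ~((True | False)) = False.
  V = False: the conjunct V is False.
Case H = False: the formula simplifies to ~((~G & (~K | K))) & ~G.
  G = True: the conjunct ~G is False.
  G = False: simplifies to ~((~K | K)).
    K = True: this becomes ~((False | True)) = False.
    K = False: this becomes ~((True | False)) = False.
Both cases fail — unsatisfiable.

No satisfying assignment exists.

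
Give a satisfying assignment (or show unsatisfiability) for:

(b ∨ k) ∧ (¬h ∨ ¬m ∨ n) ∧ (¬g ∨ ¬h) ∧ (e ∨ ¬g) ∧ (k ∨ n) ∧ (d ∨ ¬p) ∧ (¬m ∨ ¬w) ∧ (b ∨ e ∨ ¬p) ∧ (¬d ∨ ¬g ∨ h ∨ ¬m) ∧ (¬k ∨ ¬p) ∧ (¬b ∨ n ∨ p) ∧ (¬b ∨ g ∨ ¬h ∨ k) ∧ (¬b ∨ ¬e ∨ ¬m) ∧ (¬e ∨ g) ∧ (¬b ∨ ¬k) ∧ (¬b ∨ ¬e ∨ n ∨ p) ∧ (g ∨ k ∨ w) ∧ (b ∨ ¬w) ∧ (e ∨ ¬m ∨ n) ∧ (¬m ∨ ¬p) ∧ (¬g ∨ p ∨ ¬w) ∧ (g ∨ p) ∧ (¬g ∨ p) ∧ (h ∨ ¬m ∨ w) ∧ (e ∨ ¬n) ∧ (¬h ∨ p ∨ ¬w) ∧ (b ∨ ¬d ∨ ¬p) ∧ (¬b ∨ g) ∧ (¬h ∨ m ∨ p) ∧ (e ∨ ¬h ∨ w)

g = True, p = True, h = False, e = True, k = False, w = True, b = True, n = True, d = True, m = False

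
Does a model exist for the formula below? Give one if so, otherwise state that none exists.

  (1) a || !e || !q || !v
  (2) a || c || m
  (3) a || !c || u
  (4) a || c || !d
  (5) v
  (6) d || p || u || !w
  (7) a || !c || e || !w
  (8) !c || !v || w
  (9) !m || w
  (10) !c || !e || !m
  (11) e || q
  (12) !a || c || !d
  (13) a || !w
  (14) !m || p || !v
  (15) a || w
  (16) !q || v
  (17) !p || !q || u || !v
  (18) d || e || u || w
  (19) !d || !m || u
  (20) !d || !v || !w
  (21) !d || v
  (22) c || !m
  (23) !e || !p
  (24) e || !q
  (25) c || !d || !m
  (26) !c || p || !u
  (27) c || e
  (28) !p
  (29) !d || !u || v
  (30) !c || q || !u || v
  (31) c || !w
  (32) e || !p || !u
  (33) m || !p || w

d = False, e = True, q = True, u = True, v = True, m = False, a = True, w = False, p = False, c = False

Unit clause (v) forces v = True.
Unit clause (!p) forces p = False.
In (!m || p || !v) only !m is left, so m = False.
Set d = False.
Try e = False:
  (e || q) forces q = True.
  clause (e || !q) is falsified — backtrack.
So e = True.
Set q = True.
  then (a || !e || !q || !v) forces a = True.
Set u = True.
  then (!c || p || !u) forces c = False.
  then (c || !w) forces w = False.
All clauses satisfied.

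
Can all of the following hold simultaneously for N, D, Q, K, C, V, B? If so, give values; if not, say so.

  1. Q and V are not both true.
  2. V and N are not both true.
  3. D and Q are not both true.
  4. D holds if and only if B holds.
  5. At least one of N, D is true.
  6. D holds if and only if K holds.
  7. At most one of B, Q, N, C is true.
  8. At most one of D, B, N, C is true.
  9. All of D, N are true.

Case D = True:
  (3) with D=T forces Q = False.
  (4) with D=T forces B = True.
  Constraint (8) is violated (D=T, B=T) — contradiction.
Case D = False:
  Constraint (9) is violated (D=F) — contradiction.
Both cases fail — unsatisfiable.

No satisfying assignment exists.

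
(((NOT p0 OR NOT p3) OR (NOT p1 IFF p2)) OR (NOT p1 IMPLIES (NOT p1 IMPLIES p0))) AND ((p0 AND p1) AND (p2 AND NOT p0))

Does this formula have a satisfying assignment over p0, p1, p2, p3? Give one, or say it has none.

UNSATISFIABLE

Case p0 = True: the conjunct NOT p0 is False.
Case p0 = False: the conjunct p0 is False.
Both cases fail — unsatisfiable.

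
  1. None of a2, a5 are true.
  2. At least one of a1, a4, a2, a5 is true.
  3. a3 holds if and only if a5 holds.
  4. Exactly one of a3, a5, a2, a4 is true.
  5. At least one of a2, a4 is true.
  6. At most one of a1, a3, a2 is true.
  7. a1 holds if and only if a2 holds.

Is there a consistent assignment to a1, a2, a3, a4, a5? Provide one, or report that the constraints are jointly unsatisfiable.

a1 = False, a2 = False, a3 = False, a4 = True, a5 = False

  (1) {a2, a5}: 0 true — none ✓
  (2) {a1, a4, a2, a5}: 1 true — at least one ✓
  (3) a3=F, a5=F — same ✓
  (4) {a3, a5, a2, a4}: 1 true — exactly one ✓
  (5) {a2, a4}: 1 true — at least one ✓
  (6) {a1, a3, a2}: 0 true — at most one ✓
  (7) a1=F, a2=F — same ✓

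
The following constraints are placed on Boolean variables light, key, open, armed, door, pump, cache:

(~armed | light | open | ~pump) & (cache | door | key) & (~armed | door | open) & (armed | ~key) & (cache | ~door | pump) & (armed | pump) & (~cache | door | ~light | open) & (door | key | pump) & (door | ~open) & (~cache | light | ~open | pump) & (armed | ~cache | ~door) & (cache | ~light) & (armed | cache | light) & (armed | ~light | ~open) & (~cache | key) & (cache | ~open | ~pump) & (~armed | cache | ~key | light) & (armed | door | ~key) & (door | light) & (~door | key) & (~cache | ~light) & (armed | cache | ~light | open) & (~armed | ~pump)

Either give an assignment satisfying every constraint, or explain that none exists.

light: False, key: True, open: False, armed: True, door: True, pump: False, cache: True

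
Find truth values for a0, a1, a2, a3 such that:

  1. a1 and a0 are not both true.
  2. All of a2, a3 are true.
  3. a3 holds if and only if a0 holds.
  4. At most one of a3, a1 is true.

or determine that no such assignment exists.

a0: True; a1: False; a2: True; a3: True

  (1) a1=F, a0=T — not both ✓
  (2) {a2, a3}: all 2 true ✓
  (3) a3=T, a0=T — same ✓
  (4) {a3, a1}: 1 true — at most one ✓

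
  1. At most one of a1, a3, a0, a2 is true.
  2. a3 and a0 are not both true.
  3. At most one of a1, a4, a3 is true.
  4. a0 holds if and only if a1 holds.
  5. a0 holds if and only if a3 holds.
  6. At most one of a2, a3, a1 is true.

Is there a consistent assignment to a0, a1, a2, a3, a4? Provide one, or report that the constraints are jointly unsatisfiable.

a0 = False; a1 = False; a2 = True; a3 = False; a4 = False

  (1) {a1, a3, a0, a2}: 1 true — at most one ✓
  (2) a3=F, a0=F — not both ✓
  (3) {a1, a4, a3}: 0 true — at most one ✓
  (4) a0=F, a1=F — same ✓
  (5) a0=F, a3=F — same ✓
  (6) {a2, a3, a1}: 1 true — at most one ✓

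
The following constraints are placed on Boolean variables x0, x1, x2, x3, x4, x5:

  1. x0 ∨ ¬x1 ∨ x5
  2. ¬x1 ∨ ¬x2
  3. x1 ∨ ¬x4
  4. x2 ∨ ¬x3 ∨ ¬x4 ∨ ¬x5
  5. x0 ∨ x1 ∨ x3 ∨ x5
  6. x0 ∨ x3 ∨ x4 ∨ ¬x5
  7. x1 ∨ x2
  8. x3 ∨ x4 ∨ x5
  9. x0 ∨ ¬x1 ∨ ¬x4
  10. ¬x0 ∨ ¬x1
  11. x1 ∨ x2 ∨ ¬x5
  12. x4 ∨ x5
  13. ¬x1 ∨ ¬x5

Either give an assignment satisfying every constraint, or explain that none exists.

Set x0 = True.
  then (¬x0 ∨ ¬x1) forces x1 = False.
  then (x1 ∨ ¬x4) forces x4 = False.
  then (x1 ∨ x2) forces x2 = True.
  then (x4 ∨ x5) forces x5 = True.
Set x3 = True.
All clauses satisfied.

x0 = True; x1 = False; x2 = True; x3 = True; x4 = False; x5 = True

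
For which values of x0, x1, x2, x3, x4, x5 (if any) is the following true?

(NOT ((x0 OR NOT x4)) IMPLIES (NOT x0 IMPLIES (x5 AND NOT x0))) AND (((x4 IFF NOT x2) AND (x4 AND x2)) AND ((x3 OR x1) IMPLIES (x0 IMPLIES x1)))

Case x4 = True: the formula simplifies to (NOT x0 IMPLIES (NOT x0 IMPLIES (x5 AND NOT x0))) AND ((NOT x2 AND x2) AND ((x3 OR x1) IMPLIES (x0 IMPLIES x1))).
  x2 = True: the conjunct NOT x2 is False.
  x2 = False: the conjunct x2 is False.
Case x4 = False: the conjunct x4 is False.
Both cases fail — unsatisfiable.

Unsatisfiable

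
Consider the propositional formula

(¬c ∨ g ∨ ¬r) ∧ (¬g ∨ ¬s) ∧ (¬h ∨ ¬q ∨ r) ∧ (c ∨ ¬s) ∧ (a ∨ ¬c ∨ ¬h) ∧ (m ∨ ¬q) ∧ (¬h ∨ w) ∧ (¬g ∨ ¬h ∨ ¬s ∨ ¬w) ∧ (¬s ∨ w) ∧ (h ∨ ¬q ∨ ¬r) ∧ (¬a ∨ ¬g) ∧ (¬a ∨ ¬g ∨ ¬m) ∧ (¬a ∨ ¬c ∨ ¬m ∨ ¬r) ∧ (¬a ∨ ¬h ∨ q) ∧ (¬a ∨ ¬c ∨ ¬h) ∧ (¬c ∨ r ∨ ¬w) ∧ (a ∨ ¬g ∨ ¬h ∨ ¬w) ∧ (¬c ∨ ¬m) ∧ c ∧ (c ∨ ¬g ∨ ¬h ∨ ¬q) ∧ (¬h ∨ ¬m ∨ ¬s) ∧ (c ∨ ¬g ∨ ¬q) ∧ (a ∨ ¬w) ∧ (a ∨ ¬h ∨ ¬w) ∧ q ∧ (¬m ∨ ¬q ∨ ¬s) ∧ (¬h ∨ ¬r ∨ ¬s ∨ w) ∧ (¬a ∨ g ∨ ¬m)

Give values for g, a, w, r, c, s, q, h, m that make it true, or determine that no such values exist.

No satisfying assignment exists.

Case c = True:
  (¬c ∨ ¬m) forces m = False.
  (m ∨ ¬q) forces q = False.
  Clause (q) is falsified — contradiction.
Case c = False:
  Clause (c) is falsified — contradiction.
Both cases fail, so the formula is unsatisfiable.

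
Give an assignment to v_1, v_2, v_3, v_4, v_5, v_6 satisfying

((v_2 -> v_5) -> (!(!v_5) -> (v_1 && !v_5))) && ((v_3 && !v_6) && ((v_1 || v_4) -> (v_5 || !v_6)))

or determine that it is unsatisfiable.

v_1: True, v_2: False, v_3: True, v_4: False, v_5: False, v_6: False

  (v_2 -> v_5) -> (!(!v_5) -> (v_1 && !v_5)) = True
    v_2 -> v_5 = True
    !(!v_5) -> (v_1 && !v_5) = True
      !(!v_5) = False
        !v_5 = True
      v_1 && !v_5 = True
        !v_5 = True
  (v_3 && !v_6) && ((v_1 || v_4) -> (v_5 || !v_6)) = True
    v_3 && !v_6 = True
      !v_6 = True
    (v_1 || v_4) -> (v_5 || !v_6) = True
      v_1 || v_4 = True
      v_5 || !v_6 = True
        !v_6 = True
Both conjuncts True, so the formula holds.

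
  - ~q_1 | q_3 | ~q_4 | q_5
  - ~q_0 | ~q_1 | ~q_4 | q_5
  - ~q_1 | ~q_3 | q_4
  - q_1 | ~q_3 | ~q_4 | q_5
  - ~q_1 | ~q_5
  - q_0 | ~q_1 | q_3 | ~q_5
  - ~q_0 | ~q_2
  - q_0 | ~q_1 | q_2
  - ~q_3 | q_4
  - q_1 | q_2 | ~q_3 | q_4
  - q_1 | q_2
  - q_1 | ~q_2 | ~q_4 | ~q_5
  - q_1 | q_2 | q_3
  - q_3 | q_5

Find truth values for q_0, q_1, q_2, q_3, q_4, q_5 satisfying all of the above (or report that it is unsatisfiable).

q_0 = False, q_1 = False, q_2 = True, q_3 = False, q_4 = False, q_5 = True

Set q_0 = False.
Set q_1 = False.
  then (q_1 | q_2) forces q_2 = True.
Set q_3 = False.
  then (q_3 | q_5) forces q_5 = True.
  then (q_1 | ~q_2 | ~q_4 | ~q_5) forces q_4 = False.
All clauses satisfied.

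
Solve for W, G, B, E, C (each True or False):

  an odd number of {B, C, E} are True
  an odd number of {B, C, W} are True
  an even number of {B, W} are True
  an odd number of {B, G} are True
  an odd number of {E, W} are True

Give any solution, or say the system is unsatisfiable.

UNSATISFIABLE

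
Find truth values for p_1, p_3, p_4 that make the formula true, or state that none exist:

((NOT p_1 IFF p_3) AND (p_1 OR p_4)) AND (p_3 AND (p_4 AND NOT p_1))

p_1 = False; p_3 = True; p_4 = True

  (NOT p_1 IFF p_3) AND (p_1 OR p_4) = True
    NOT p_1 IFF p_3 = True
      NOT p_1 = True
    p_1 OR p_4 = True
  p_3 AND (p_4 AND NOT p_1) = True
    p_4 AND NOT p_1 = True
      NOT p_1 = True
Both conjuncts True, so the formula holds.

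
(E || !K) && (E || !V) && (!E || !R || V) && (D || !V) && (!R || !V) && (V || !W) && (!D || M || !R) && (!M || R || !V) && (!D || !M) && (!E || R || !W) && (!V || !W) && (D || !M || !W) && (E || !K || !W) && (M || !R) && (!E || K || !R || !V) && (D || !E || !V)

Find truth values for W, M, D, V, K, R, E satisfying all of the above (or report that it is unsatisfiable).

Try W = True:
  (V || !W) forces V = True.
  clause (!V || !W) is falsified — backtrack.
So W = False.
Set M = False.
  then (M || !R) forces R = False.
Set D = False.
  then (D || !V) forces V = False.
Set K = True.
  then (E || !K) forces E = True.
All clauses satisfied.

W=F, M=F, D=F, V=F, K=T, R=F, E=T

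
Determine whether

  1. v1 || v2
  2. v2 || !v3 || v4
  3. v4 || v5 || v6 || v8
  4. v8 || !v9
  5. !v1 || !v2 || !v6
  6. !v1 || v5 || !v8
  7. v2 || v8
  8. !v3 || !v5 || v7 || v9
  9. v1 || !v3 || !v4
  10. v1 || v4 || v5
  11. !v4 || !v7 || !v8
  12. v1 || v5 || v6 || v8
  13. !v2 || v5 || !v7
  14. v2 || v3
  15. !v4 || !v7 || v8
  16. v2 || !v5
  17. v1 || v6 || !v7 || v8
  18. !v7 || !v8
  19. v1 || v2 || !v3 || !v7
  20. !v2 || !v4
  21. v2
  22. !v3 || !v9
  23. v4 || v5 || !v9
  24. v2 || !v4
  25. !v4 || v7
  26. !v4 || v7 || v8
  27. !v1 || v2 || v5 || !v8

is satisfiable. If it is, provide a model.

v1=F; v2=T; v3=F; v4=F; v5=T; v6=T; v7=F; v8=T; v9=T

Unit clause (v2) forces v2 = True.
In (!v2 || !v4) only !v4 is left, so v4 = False.
Set v1 = False.
  then (v1 || v4 || v5) forces v5 = True.
Set v3 = False.
Set v6 = True.
Set v7 = False.
Set v8 = True.
Set v9 = True.
All clauses satisfied.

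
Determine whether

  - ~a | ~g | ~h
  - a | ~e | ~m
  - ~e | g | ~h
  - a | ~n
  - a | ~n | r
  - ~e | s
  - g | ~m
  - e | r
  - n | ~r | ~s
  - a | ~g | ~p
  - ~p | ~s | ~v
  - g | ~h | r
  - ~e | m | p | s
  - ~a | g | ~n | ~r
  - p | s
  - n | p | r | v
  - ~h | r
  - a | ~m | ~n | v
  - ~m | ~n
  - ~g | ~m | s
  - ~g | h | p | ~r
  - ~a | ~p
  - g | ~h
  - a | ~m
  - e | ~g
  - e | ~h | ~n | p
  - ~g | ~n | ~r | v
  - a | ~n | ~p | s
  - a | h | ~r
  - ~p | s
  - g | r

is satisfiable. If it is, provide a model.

a = True; s = True; g = True; v = True; r = False; n = True; p = False; e = True; m = False; h = False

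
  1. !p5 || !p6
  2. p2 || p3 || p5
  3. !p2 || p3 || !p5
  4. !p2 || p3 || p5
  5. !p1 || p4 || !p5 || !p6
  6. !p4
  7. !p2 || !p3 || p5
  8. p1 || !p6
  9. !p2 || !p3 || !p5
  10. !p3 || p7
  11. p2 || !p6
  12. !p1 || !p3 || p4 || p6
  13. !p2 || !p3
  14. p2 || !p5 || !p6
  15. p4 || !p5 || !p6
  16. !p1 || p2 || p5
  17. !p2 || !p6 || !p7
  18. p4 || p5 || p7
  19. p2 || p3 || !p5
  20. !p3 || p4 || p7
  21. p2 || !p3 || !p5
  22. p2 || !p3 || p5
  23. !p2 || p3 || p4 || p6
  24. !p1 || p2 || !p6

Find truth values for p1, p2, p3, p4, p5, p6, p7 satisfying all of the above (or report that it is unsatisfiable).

Case p2 = True:
  (!p4) forces p4 = False.
  (!p2 || !p3) forces p3 = False.
  (!p2 || p3 || !p5) forces p5 = False.
  Clause (!p2 || p3 || p5) is falsified — contradiction.
Case p2 = False:
  (!p4) forces p4 = False.
  (p2 || !p6) forces p6 = False.
  If p3 = True:
    (!p3 || p7) forces p7 = True.
    (!p1 || !p3 || p4 || p6) forces p1 = False.
    (p2 || !p3 || !p5) forces p5 = False.
    clause (p2 || !p3 || p5) is falsified.
  If p3 = False:
    (p2 || p3 || p5) forces p5 = True.
    clause (p2 || p3 || !p5) is falsified.
  Every sub-case reaches a contradiction.
Both cases fail, so the formula is unsatisfiable.

Unsatisfiable — no assignment works.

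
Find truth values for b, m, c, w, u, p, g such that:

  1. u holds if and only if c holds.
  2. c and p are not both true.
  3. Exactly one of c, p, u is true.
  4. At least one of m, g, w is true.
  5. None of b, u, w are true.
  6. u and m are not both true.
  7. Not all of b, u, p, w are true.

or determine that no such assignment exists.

b = False; m = False; c = False; w = False; u = False; p = True; g = True

  (1) u=F, c=F — same ✓
  (2) c=F, p=T — not both ✓
  (3) {c, p, u}: 1 true — exactly one ✓
  (4) {m, g, w}: 1 true — at least one ✓
  (5) {b, u, w}: 0 true — none ✓
  (6) u=F, m=F — not both ✓
  (7) {b, u, p, w}: 1/4 true — not all ✓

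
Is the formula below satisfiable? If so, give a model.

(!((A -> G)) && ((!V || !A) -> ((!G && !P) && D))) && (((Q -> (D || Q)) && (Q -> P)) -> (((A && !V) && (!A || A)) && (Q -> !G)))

P: False, Q: True, G: False, V: True, D: False, A: True

  !((A -> G)) && ((!V || !A) -> ((!G && !P) && D)) = True
    !((A -> G)) = True
      A -> G = False
    (!V || !A) -> ((!G && !P) && D) = True
      !V || !A = False
        !V = False
        !A = False
      (!G && !P) && D = False
        !G && !P = True
          !G = True
          !P = True
  ((Q -> (D || Q)) && (Q -> P)) -> (((A && !V) && (!A || A)) && (Q -> !G)) = True
    (Q -> (D || Q)) && (Q -> P) = False
      Q -> (D || Q) = True
        D || Q = True
      Q -> P = False
    ((A && !V) && (!A || A)) && (Q -> !G) = False
      (A && !V) && (!A || A) = False
        A && !V = False
          !V = False
        !A || A = True
          !A = False
      Q -> !G = True
        !G = True
Both conjuncts True, so the formula holds.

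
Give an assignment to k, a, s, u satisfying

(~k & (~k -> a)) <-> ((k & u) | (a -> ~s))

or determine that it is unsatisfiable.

k = False, a = True, s = False, u = True

  (~k & (~k -> a)) <-> ((k & u) | (a -> ~s)) = True
    ~k & (~k -> a) = True
      ~k = True
      ~k -> a = True
        ~k = True
    (k & u) | (a -> ~s) = True
      k & u = False
      a -> ~s = True
        ~s = True
The formula evaluates to True.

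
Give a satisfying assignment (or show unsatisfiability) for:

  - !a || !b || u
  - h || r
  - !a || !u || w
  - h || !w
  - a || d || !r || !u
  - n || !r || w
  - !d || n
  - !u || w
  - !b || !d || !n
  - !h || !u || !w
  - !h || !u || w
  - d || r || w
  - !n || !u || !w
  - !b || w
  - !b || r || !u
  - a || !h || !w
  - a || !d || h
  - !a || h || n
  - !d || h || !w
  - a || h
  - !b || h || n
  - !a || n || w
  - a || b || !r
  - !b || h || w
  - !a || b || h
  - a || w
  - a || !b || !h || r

w = False, d = True, u = False, a = True, r = False, h = True, b = False, n = True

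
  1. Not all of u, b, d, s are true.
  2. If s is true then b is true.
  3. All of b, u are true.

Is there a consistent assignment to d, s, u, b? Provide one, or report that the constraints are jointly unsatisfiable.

d: True, s: False, u: True, b: True

  (1) {u, b, d, s}: 3/4 true — not all ✓
  (2) s=F ⇒ b: vacuous ✓
  (3) {b, u}: all 2 true ✓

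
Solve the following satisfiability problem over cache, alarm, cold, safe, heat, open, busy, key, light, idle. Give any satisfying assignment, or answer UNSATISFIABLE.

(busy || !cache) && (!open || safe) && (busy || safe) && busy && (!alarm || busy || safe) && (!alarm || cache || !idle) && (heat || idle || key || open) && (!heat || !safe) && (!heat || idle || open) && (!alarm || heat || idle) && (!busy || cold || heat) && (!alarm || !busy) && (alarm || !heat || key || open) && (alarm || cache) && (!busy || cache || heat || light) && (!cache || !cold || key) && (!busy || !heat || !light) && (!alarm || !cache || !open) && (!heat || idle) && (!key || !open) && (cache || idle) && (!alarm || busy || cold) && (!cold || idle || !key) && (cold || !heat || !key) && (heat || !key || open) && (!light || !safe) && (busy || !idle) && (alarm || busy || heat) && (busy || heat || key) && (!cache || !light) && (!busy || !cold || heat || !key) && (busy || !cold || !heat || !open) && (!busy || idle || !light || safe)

Unit clause (busy) forces busy = True.
In (!alarm || !busy) only !alarm is left, so alarm = False.
In (alarm || cache) only cache is left, so cache = True.
In (!cache || !light) only !light is left, so light = False.
Set cold = True.
  then (!cache || !cold || key) forces key = True.
  then (!key || !open) forces open = False.
  then (!cold || idle || !key) forces idle = True.
  then (heat || !key || open) forces heat = True.
  then (!heat || !safe) forces safe = False.
All clauses satisfied.

cache = True; alarm = False; cold = True; safe = False; heat = True; open = False; busy = True; key = True; light = False; idle = True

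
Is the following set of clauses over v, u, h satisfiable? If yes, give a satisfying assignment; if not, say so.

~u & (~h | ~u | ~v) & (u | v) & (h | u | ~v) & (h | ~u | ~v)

Unit clause (~u) forces u = False.
In (u | v) only v is left, so v = True.
In (h | u | ~v) only h is left, so h = True.
Check each clause:
  (~u): ~u holds.
  (~h | ~u | ~v): ~u holds.
  (u | v): v holds.
  (h | u | ~v): h holds.
  (h | ~u | ~v): h holds.
All clauses satisfied.

v = True; u = False; h = True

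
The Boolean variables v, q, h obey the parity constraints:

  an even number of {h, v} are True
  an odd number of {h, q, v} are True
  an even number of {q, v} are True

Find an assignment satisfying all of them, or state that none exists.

v=T, q=T, h=T

{h, v}: 2 true → even ✓
{h, q, v}: 3 true → odd ✓
{q, v}: 2 true → even ✓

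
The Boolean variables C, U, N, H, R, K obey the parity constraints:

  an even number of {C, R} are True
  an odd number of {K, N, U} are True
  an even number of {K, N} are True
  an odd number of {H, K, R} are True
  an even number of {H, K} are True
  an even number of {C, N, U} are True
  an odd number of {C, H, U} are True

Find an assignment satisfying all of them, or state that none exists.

Adding constraints 3, 5, 6, 7 mod 2: every variable appears an even number of times on the left, so the left side is 0.
But the right sides sum to 1 (mod 2). 0 ≠ 1 — the system is inconsistent.

No satisfying assignment exists.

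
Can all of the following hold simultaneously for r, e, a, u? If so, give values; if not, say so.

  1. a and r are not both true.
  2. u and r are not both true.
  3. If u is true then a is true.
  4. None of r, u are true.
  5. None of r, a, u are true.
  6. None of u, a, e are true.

r = False; e = False; a = False; u = False

  (1) a=F, r=F — not both ✓
  (2) u=F, r=F — not both ✓
  (3) u=F ⇒ a: vacuous ✓
  (4) {r, u}: 0 true — none ✓
  (5) {r, a, u}: 0 true — none ✓
  (6) {u, a, e}: 0 true — none ✓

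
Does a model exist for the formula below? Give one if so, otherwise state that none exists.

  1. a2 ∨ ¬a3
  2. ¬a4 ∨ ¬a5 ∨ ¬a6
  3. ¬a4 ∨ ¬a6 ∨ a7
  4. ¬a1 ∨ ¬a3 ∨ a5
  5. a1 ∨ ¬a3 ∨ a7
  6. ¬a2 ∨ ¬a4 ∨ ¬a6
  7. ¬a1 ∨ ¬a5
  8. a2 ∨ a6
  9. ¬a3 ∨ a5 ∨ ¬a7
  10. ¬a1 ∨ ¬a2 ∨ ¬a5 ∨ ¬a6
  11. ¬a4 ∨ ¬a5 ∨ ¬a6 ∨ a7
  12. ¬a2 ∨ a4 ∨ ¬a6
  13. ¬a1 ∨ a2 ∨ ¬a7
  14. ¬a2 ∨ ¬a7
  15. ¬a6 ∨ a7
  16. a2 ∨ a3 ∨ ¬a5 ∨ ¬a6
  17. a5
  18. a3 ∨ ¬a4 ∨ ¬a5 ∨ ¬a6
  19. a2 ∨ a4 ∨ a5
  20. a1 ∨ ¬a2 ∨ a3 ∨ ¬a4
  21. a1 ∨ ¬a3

a1 = False, a2 = True, a3 = False, a4 = False, a5 = True, a6 = False, a7 = False

Unit clause (a5) forces a5 = True.
In (¬a1 ∨ ¬a5) only ¬a1 is left, so a1 = False.
In (a1 ∨ ¬a3) only ¬a3 is left, so a3 = False.
Set a2 = True.
  then (¬a2 ∨ ¬a7) forces a7 = False.
  then (¬a6 ∨ a7) forces a6 = False.
  then (a1 ∨ ¬a2 ∨ a3 ∨ ¬a4) forces a4 = False.
All clauses satisfied.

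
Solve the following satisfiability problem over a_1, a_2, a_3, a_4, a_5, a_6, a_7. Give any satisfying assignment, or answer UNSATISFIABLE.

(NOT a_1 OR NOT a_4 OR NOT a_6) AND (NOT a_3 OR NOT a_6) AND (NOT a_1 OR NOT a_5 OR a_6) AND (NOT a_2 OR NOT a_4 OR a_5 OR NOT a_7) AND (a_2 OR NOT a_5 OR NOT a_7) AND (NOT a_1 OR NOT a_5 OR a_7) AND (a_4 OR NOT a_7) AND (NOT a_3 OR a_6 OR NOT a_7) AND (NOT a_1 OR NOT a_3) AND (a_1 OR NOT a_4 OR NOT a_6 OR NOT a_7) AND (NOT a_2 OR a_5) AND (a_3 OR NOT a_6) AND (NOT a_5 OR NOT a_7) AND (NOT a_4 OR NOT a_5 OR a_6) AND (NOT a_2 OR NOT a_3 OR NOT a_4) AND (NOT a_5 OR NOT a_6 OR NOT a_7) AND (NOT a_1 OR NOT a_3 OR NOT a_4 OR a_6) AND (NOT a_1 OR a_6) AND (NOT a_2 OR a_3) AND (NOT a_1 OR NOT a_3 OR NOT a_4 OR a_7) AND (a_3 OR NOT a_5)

a_1=F, a_2=F, a_3=T, a_4=F, a_5=T, a_6=F, a_7=F

Try a_1 = True:
  (NOT a_1 OR NOT a_3) forces a_3 = False.
  (a_3 OR NOT a_6) forces a_6 = False.
  clause (NOT a_1 OR a_6) is falsified — backtrack.
So a_1 = False.
Set a_2 = False.
Set a_3 = True.
  then (NOT a_3 OR NOT a_6) forces a_6 = False.
  then (NOT a_3 OR a_6 OR NOT a_7) forces a_7 = False.
Set a_4 = False.
Set a_5 = True.
All clauses satisfied.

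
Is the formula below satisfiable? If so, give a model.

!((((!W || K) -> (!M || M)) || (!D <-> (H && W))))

Unsatisfiable

Case M = True: the formula becomes !((True || (!D <-> (H && W)))) = False.
Case M = False: the formula becomes !((True || (!D <-> (H && W)))) = False.
Both cases fail — unsatisfiable.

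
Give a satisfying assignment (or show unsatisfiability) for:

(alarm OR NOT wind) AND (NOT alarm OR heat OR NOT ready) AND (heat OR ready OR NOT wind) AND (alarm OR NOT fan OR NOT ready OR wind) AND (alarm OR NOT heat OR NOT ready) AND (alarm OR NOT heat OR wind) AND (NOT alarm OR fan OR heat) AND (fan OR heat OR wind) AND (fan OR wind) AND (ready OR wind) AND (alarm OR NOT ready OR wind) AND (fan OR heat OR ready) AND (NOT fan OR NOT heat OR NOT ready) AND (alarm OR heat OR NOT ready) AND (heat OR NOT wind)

Try wind = False:
  (fan OR wind) forces fan = True.
  (ready OR wind) forces ready = True.
  (alarm OR NOT fan OR NOT ready OR wind) forces alarm = True.
  (NOT alarm OR heat OR NOT ready) forces heat = True.
  clause (NOT fan OR NOT heat OR NOT ready) is falsified — backtrack.
So wind = True.
  then (alarm OR NOT wind) forces alarm = True.
  then (heat OR NOT wind) forces heat = True.
Set ready = False.
Set fan = False.
All clauses satisfied.

wind: True, heat: True, ready: False, alarm: True, fan: False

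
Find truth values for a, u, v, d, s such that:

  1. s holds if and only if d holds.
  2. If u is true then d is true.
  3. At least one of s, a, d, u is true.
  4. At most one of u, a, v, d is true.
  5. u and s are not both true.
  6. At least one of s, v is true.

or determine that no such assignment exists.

a = False, u = False, v = False, d = True, s = True

  (1) s=T, d=T — same ✓
  (2) u=F ⇒ d: vacuous ✓
  (3) {s, a, d, u}: 2 true — at least one ✓
  (4) {u, a, v, d}: 1 true — at most one ✓
  (5) u=F, s=T — not both ✓
  (6) {s, v}: 1 true — at least one ✓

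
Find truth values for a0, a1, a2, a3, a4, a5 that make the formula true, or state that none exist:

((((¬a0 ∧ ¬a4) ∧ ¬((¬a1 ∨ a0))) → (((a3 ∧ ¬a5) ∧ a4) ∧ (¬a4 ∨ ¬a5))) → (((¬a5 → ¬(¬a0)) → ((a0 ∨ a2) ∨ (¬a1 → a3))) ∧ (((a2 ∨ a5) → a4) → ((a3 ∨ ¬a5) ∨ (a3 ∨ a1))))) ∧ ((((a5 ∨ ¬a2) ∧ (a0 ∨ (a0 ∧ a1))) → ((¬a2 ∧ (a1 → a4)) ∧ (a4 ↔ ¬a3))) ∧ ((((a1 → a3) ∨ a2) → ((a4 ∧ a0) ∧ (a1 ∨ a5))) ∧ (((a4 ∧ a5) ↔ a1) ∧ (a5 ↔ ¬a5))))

The formula is unsatisfiable.

The conjunct a5 ↔ ¬a5 is unsatisfiable on its own:
  a5=F: evaluates to False.
  a5=T: evaluates to False.
So the whole conjunction is unsatisfiable.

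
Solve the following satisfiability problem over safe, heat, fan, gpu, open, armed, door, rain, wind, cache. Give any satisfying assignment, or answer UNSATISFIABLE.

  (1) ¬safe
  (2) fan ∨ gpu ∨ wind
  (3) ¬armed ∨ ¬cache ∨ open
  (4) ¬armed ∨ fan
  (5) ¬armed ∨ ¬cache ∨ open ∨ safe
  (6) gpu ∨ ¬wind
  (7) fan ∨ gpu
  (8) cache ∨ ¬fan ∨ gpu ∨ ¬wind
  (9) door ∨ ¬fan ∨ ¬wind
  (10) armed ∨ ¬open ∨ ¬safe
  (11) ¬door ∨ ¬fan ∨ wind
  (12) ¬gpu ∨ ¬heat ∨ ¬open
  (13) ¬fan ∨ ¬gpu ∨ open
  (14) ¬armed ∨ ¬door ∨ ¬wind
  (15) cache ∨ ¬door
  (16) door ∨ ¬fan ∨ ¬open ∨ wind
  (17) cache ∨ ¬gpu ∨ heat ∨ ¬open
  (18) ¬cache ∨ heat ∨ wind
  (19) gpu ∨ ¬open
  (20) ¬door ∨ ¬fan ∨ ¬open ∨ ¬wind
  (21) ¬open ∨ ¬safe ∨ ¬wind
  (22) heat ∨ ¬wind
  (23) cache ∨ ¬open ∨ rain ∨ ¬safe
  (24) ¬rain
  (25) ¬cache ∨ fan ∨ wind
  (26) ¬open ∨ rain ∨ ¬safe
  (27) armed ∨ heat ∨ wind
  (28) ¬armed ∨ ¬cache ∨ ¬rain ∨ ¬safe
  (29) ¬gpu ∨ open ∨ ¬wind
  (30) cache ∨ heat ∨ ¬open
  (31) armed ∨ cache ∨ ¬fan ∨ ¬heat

Unit clause (¬safe) forces safe = False.
Unit clause (¬rain) forces rain = False.
Set heat = True.
Set fan = True.
Try gpu = True:
  (¬gpu ∨ ¬heat ∨ ¬open) forces open = False.
  clause (¬fan ∨ ¬gpu ∨ open) is falsified — backtrack.
So gpu = False.
  then (gpu ∨ ¬wind) forces wind = False.
  then (¬door ∨ ¬fan ∨ wind) forces door = False.
  then (door ∨ ¬fan ∨ ¬open ∨ wind) forces open = False.
Set armed = True.
  then (¬armed ∨ ¬cache ∨ open) forces cache = False.
All clauses satisfied.

safe=F, heat=T, fan=T, gpu=F, open=F, armed=T, door=F, rain=F, wind=F, cache=F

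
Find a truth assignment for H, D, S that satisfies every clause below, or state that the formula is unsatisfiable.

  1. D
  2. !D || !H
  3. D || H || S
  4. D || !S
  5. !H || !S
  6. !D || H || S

H = False, D = True, S = True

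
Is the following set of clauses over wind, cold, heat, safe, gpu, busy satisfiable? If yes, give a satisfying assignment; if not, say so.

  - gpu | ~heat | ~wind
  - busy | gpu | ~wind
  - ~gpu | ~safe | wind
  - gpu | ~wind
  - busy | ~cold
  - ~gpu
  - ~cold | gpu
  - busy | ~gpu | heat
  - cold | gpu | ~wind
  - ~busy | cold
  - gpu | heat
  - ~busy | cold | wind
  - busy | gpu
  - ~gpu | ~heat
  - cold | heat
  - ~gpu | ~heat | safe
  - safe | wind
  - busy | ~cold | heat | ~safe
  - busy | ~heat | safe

UNSATISFIABLE

Case gpu = True:
  Clause (~gpu) is falsified — contradiction.
Case gpu = False:
  (gpu | ~wind) forces wind = False.
  (~cold | gpu) forces cold = False.
  (~busy | cold) forces busy = False.
  Clause (busy | gpu) is falsified — contradiction.
Both cases fail, so the formula is unsatisfiable.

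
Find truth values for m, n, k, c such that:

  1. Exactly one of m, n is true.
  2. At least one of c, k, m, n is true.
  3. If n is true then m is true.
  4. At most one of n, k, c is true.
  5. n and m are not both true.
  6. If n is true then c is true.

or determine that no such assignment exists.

m: True, n: False, k: False, c: False

  (1) {m, n}: 1 true — exactly one ✓
  (2) {c, k, m, n}: 1 true — at least one ✓
  (3) n=F ⇒ m: vacuous ✓
  (4) {n, k, c}: 0 true — at most one ✓
  (5) n=F, m=T — not both ✓
  (6) n=F ⇒ c: vacuous ✓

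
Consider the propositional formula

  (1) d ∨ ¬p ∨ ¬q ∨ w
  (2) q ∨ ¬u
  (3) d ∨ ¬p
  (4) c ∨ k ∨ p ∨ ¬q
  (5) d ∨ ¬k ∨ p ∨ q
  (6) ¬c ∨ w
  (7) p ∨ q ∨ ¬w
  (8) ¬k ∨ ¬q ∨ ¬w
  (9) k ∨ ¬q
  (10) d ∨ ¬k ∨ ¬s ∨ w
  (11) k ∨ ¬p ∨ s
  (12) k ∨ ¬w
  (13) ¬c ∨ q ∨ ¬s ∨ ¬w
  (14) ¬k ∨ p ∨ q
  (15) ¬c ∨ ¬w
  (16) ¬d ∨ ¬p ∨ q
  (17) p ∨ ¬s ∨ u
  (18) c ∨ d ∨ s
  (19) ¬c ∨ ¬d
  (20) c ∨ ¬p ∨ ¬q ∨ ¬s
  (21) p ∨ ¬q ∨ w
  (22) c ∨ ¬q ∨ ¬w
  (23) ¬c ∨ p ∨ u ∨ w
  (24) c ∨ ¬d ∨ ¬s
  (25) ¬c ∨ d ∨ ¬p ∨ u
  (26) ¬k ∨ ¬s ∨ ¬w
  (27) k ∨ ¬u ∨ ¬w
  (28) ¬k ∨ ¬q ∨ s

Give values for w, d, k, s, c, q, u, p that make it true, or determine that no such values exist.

w = False, d = True, k = False, s = False, c = False, q = False, u = False, p = False

Set w = False.
  then (¬c ∨ w) forces c = False.
Set d = True.
  then (c ∨ ¬d ∨ ¬s) forces s = False.
Try k = True:
  (¬k ∨ ¬q ∨ s) forces q = False.
  (q ∨ ¬u) forces u = False.
  (¬k ∨ p ∨ q) forces p = True.
  clause (¬d ∨ ¬p ∨ q) is falsified — backtrack.
So k = False.
  then (k ∨ ¬q) forces q = False.
  then (k ∨ ¬p ∨ s) forces p = False.
  then (q ∨ ¬u) forces u = False.
All clauses satisfied.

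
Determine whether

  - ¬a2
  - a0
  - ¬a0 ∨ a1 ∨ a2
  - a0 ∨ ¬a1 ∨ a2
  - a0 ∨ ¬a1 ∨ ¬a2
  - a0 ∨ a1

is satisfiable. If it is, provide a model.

Unit clause (¬a2) forces a2 = False.
Unit clause (a0) forces a0 = True.
In (¬a0 ∨ a1 ∨ a2) only a1 is left, so a1 = True.
Check each clause:
  (¬a2): ¬a2 holds.
  (a0): a0 holds.
  (¬a0 ∨ a1 ∨ a2): a1 holds.
  (a0 ∨ ¬a1 ∨ a2): a0 holds.
  (a0 ∨ ¬a1 ∨ ¬a2): a0 holds.
  (a0 ∨ a1): a0 holds.
All clauses satisfied.

a0 = True; a1 = True; a2 = False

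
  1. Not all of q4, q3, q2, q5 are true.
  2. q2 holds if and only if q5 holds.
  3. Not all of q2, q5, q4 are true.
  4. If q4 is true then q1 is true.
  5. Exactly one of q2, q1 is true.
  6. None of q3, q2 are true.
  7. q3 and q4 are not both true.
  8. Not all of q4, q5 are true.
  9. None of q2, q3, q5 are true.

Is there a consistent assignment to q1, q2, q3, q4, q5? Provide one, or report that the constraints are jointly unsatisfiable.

q1=T, q2=F, q3=F, q4=T, q5=F

  (1) {q4, q3, q2, q5}: 1/4 true — not all ✓
  (2) q2=F, q5=F — same ✓
  (3) {q2, q5, q4}: 1/3 true — not all ✓
  (4) q4=T ⇒ q1: T ✓
  (5) {q2, q1}: 1 true — exactly one ✓
  (6) {q3, q2}: 0 true — none ✓
  (7) q3=F, q4=T — not both ✓
  (8) {q4, q5}: 1/2 true — not all ✓
  (9) {q2, q3, q5}: 0 true — none ✓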